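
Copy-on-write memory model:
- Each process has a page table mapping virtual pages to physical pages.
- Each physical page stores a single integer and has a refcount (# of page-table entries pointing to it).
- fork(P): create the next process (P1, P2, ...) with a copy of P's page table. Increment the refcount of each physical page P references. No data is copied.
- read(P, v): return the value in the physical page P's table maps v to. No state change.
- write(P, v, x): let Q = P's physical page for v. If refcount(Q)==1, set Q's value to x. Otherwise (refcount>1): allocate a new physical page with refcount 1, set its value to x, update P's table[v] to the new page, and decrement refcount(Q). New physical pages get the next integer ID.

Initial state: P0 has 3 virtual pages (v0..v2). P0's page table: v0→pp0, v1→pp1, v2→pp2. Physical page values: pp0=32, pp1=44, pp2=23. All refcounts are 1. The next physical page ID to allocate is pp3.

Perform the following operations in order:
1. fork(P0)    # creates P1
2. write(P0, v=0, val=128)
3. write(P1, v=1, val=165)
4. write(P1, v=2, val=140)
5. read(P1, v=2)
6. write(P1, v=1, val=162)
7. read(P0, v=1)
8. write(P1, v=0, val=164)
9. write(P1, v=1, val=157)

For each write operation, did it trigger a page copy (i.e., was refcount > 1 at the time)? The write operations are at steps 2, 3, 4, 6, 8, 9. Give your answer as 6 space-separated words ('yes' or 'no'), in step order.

Op 1: fork(P0) -> P1. 3 ppages; refcounts: pp0:2 pp1:2 pp2:2
Op 2: write(P0, v0, 128). refcount(pp0)=2>1 -> COPY to pp3. 4 ppages; refcounts: pp0:1 pp1:2 pp2:2 pp3:1
Op 3: write(P1, v1, 165). refcount(pp1)=2>1 -> COPY to pp4. 5 ppages; refcounts: pp0:1 pp1:1 pp2:2 pp3:1 pp4:1
Op 4: write(P1, v2, 140). refcount(pp2)=2>1 -> COPY to pp5. 6 ppages; refcounts: pp0:1 pp1:1 pp2:1 pp3:1 pp4:1 pp5:1
Op 5: read(P1, v2) -> 140. No state change.
Op 6: write(P1, v1, 162). refcount(pp4)=1 -> write in place. 6 ppages; refcounts: pp0:1 pp1:1 pp2:1 pp3:1 pp4:1 pp5:1
Op 7: read(P0, v1) -> 44. No state change.
Op 8: write(P1, v0, 164). refcount(pp0)=1 -> write in place. 6 ppages; refcounts: pp0:1 pp1:1 pp2:1 pp3:1 pp4:1 pp5:1
Op 9: write(P1, v1, 157). refcount(pp4)=1 -> write in place. 6 ppages; refcounts: pp0:1 pp1:1 pp2:1 pp3:1 pp4:1 pp5:1

yes yes yes no no no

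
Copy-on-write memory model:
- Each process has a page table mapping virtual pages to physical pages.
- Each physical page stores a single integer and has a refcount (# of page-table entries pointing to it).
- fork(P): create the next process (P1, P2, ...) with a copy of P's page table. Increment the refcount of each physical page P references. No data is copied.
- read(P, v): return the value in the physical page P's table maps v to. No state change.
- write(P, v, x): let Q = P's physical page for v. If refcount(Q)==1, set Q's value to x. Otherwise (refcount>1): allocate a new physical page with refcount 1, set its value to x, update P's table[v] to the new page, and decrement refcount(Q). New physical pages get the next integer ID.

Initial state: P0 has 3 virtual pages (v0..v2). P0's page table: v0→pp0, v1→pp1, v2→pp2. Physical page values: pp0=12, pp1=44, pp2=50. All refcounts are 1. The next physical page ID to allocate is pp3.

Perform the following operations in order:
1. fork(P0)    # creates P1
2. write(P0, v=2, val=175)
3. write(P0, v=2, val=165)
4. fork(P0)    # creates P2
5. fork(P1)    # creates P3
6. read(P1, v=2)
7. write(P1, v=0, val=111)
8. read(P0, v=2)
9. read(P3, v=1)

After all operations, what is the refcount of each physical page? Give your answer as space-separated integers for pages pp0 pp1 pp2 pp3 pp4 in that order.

Answer: 3 4 2 2 1

Derivation:
Op 1: fork(P0) -> P1. 3 ppages; refcounts: pp0:2 pp1:2 pp2:2
Op 2: write(P0, v2, 175). refcount(pp2)=2>1 -> COPY to pp3. 4 ppages; refcounts: pp0:2 pp1:2 pp2:1 pp3:1
Op 3: write(P0, v2, 165). refcount(pp3)=1 -> write in place. 4 ppages; refcounts: pp0:2 pp1:2 pp2:1 pp3:1
Op 4: fork(P0) -> P2. 4 ppages; refcounts: pp0:3 pp1:3 pp2:1 pp3:2
Op 5: fork(P1) -> P3. 4 ppages; refcounts: pp0:4 pp1:4 pp2:2 pp3:2
Op 6: read(P1, v2) -> 50. No state change.
Op 7: write(P1, v0, 111). refcount(pp0)=4>1 -> COPY to pp4. 5 ppages; refcounts: pp0:3 pp1:4 pp2:2 pp3:2 pp4:1
Op 8: read(P0, v2) -> 165. No state change.
Op 9: read(P3, v1) -> 44. No state change.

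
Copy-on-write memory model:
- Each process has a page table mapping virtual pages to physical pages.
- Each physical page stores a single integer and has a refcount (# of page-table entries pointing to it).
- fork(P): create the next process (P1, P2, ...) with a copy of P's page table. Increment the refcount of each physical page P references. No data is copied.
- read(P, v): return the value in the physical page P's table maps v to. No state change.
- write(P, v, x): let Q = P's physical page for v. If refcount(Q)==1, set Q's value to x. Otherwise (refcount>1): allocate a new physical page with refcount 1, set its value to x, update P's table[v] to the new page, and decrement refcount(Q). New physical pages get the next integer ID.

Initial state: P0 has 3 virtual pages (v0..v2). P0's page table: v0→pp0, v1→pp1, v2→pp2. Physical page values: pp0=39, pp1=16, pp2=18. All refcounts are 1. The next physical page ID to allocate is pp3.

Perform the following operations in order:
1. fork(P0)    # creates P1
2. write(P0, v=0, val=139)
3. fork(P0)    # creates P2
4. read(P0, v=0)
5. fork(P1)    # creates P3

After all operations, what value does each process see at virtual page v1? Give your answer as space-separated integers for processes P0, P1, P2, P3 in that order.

Op 1: fork(P0) -> P1. 3 ppages; refcounts: pp0:2 pp1:2 pp2:2
Op 2: write(P0, v0, 139). refcount(pp0)=2>1 -> COPY to pp3. 4 ppages; refcounts: pp0:1 pp1:2 pp2:2 pp3:1
Op 3: fork(P0) -> P2. 4 ppages; refcounts: pp0:1 pp1:3 pp2:3 pp3:2
Op 4: read(P0, v0) -> 139. No state change.
Op 5: fork(P1) -> P3. 4 ppages; refcounts: pp0:2 pp1:4 pp2:4 pp3:2
P0: v1 -> pp1 = 16
P1: v1 -> pp1 = 16
P2: v1 -> pp1 = 16
P3: v1 -> pp1 = 16

Answer: 16 16 16 16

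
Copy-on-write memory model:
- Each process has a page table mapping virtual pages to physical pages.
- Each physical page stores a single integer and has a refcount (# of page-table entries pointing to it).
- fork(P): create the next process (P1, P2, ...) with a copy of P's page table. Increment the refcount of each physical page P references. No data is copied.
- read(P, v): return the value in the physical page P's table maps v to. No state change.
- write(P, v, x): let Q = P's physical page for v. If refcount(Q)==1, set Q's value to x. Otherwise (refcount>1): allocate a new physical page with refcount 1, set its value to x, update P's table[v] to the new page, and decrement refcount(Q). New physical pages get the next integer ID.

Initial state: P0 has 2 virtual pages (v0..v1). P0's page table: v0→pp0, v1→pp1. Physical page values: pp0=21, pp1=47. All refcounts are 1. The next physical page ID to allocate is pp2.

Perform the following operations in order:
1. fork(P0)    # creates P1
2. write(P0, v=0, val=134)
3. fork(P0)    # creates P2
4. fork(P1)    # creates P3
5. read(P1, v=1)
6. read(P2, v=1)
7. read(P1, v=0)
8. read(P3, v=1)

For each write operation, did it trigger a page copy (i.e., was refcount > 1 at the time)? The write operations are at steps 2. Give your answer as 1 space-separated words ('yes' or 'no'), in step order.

Op 1: fork(P0) -> P1. 2 ppages; refcounts: pp0:2 pp1:2
Op 2: write(P0, v0, 134). refcount(pp0)=2>1 -> COPY to pp2. 3 ppages; refcounts: pp0:1 pp1:2 pp2:1
Op 3: fork(P0) -> P2. 3 ppages; refcounts: pp0:1 pp1:3 pp2:2
Op 4: fork(P1) -> P3. 3 ppages; refcounts: pp0:2 pp1:4 pp2:2
Op 5: read(P1, v1) -> 47. No state change.
Op 6: read(P2, v1) -> 47. No state change.
Op 7: read(P1, v0) -> 21. No state change.
Op 8: read(P3, v1) -> 47. No state change.

yes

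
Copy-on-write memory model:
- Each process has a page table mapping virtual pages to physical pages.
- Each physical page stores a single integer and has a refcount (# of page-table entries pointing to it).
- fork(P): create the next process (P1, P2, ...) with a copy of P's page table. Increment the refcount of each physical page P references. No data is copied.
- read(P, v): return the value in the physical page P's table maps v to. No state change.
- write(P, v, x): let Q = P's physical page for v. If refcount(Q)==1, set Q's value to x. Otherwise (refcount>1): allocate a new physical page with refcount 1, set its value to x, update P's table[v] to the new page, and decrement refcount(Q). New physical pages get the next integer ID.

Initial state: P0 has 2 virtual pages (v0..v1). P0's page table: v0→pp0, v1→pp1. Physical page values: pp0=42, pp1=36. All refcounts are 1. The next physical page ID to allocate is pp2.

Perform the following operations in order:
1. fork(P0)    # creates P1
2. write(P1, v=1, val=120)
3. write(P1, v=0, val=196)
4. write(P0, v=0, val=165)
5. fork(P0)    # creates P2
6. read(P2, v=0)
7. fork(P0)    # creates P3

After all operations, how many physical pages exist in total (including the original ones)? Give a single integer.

Op 1: fork(P0) -> P1. 2 ppages; refcounts: pp0:2 pp1:2
Op 2: write(P1, v1, 120). refcount(pp1)=2>1 -> COPY to pp2. 3 ppages; refcounts: pp0:2 pp1:1 pp2:1
Op 3: write(P1, v0, 196). refcount(pp0)=2>1 -> COPY to pp3. 4 ppages; refcounts: pp0:1 pp1:1 pp2:1 pp3:1
Op 4: write(P0, v0, 165). refcount(pp0)=1 -> write in place. 4 ppages; refcounts: pp0:1 pp1:1 pp2:1 pp3:1
Op 5: fork(P0) -> P2. 4 ppages; refcounts: pp0:2 pp1:2 pp2:1 pp3:1
Op 6: read(P2, v0) -> 165. No state change.
Op 7: fork(P0) -> P3. 4 ppages; refcounts: pp0:3 pp1:3 pp2:1 pp3:1

Answer: 4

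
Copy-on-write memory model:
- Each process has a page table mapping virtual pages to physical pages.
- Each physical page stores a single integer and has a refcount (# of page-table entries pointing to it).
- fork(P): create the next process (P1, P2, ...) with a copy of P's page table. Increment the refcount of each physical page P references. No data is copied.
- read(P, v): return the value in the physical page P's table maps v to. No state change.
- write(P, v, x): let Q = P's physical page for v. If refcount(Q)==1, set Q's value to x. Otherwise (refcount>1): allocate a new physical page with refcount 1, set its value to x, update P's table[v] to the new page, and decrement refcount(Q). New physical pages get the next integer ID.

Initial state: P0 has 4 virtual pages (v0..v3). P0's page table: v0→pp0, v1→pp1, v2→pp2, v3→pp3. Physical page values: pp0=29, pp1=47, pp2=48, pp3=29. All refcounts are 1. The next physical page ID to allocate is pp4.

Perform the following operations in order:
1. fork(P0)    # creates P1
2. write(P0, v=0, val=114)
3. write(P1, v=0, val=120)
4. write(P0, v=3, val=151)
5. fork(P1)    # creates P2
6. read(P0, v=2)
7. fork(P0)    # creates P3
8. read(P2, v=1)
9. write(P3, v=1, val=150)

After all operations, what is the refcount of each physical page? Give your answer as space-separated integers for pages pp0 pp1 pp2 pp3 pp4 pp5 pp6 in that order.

Answer: 2 3 4 2 2 2 1

Derivation:
Op 1: fork(P0) -> P1. 4 ppages; refcounts: pp0:2 pp1:2 pp2:2 pp3:2
Op 2: write(P0, v0, 114). refcount(pp0)=2>1 -> COPY to pp4. 5 ppages; refcounts: pp0:1 pp1:2 pp2:2 pp3:2 pp4:1
Op 3: write(P1, v0, 120). refcount(pp0)=1 -> write in place. 5 ppages; refcounts: pp0:1 pp1:2 pp2:2 pp3:2 pp4:1
Op 4: write(P0, v3, 151). refcount(pp3)=2>1 -> COPY to pp5. 6 ppages; refcounts: pp0:1 pp1:2 pp2:2 pp3:1 pp4:1 pp5:1
Op 5: fork(P1) -> P2. 6 ppages; refcounts: pp0:2 pp1:3 pp2:3 pp3:2 pp4:1 pp5:1
Op 6: read(P0, v2) -> 48. No state change.
Op 7: fork(P0) -> P3. 6 ppages; refcounts: pp0:2 pp1:4 pp2:4 pp3:2 pp4:2 pp5:2
Op 8: read(P2, v1) -> 47. No state change.
Op 9: write(P3, v1, 150). refcount(pp1)=4>1 -> COPY to pp6. 7 ppages; refcounts: pp0:2 pp1:3 pp2:4 pp3:2 pp4:2 pp5:2 pp6:1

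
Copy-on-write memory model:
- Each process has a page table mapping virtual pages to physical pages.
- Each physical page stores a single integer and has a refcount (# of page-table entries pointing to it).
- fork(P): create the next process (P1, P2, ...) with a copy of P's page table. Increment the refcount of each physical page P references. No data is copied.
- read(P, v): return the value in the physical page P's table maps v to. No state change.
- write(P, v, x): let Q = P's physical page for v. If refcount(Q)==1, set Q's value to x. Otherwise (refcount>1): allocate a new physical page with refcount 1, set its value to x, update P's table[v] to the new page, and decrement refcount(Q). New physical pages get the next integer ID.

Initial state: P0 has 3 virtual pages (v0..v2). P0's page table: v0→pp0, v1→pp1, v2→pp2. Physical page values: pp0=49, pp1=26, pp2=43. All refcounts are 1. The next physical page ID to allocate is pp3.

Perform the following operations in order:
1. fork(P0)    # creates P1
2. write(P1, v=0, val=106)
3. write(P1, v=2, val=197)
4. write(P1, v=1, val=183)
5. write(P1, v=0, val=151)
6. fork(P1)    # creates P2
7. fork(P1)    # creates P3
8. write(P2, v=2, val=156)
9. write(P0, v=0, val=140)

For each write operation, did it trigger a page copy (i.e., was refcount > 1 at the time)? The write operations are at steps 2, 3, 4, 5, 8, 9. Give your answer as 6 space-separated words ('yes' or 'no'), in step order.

Op 1: fork(P0) -> P1. 3 ppages; refcounts: pp0:2 pp1:2 pp2:2
Op 2: write(P1, v0, 106). refcount(pp0)=2>1 -> COPY to pp3. 4 ppages; refcounts: pp0:1 pp1:2 pp2:2 pp3:1
Op 3: write(P1, v2, 197). refcount(pp2)=2>1 -> COPY to pp4. 5 ppages; refcounts: pp0:1 pp1:2 pp2:1 pp3:1 pp4:1
Op 4: write(P1, v1, 183). refcount(pp1)=2>1 -> COPY to pp5. 6 ppages; refcounts: pp0:1 pp1:1 pp2:1 pp3:1 pp4:1 pp5:1
Op 5: write(P1, v0, 151). refcount(pp3)=1 -> write in place. 6 ppages; refcounts: pp0:1 pp1:1 pp2:1 pp3:1 pp4:1 pp5:1
Op 6: fork(P1) -> P2. 6 ppages; refcounts: pp0:1 pp1:1 pp2:1 pp3:2 pp4:2 pp5:2
Op 7: fork(P1) -> P3. 6 ppages; refcounts: pp0:1 pp1:1 pp2:1 pp3:3 pp4:3 pp5:3
Op 8: write(P2, v2, 156). refcount(pp4)=3>1 -> COPY to pp6. 7 ppages; refcounts: pp0:1 pp1:1 pp2:1 pp3:3 pp4:2 pp5:3 pp6:1
Op 9: write(P0, v0, 140). refcount(pp0)=1 -> write in place. 7 ppages; refcounts: pp0:1 pp1:1 pp2:1 pp3:3 pp4:2 pp5:3 pp6:1

yes yes yes no yes no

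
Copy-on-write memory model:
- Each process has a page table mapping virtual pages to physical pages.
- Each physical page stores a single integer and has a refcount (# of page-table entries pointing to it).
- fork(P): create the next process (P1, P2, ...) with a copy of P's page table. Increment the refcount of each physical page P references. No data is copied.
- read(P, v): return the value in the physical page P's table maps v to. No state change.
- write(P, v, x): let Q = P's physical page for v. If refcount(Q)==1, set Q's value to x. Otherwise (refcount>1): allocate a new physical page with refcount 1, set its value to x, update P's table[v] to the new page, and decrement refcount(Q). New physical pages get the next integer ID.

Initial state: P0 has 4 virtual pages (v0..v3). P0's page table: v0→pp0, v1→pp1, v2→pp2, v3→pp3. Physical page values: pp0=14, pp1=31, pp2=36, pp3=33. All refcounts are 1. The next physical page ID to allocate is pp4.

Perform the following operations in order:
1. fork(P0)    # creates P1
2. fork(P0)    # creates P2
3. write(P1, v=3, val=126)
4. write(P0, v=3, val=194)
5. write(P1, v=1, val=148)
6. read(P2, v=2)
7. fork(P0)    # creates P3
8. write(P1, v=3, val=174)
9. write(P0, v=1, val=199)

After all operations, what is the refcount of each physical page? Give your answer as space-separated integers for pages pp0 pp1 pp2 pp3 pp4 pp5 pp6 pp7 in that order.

Op 1: fork(P0) -> P1. 4 ppages; refcounts: pp0:2 pp1:2 pp2:2 pp3:2
Op 2: fork(P0) -> P2. 4 ppages; refcounts: pp0:3 pp1:3 pp2:3 pp3:3
Op 3: write(P1, v3, 126). refcount(pp3)=3>1 -> COPY to pp4. 5 ppages; refcounts: pp0:3 pp1:3 pp2:3 pp3:2 pp4:1
Op 4: write(P0, v3, 194). refcount(pp3)=2>1 -> COPY to pp5. 6 ppages; refcounts: pp0:3 pp1:3 pp2:3 pp3:1 pp4:1 pp5:1
Op 5: write(P1, v1, 148). refcount(pp1)=3>1 -> COPY to pp6. 7 ppages; refcounts: pp0:3 pp1:2 pp2:3 pp3:1 pp4:1 pp5:1 pp6:1
Op 6: read(P2, v2) -> 36. No state change.
Op 7: fork(P0) -> P3. 7 ppages; refcounts: pp0:4 pp1:3 pp2:4 pp3:1 pp4:1 pp5:2 pp6:1
Op 8: write(P1, v3, 174). refcount(pp4)=1 -> write in place. 7 ppages; refcounts: pp0:4 pp1:3 pp2:4 pp3:1 pp4:1 pp5:2 pp6:1
Op 9: write(P0, v1, 199). refcount(pp1)=3>1 -> COPY to pp7. 8 ppages; refcounts: pp0:4 pp1:2 pp2:4 pp3:1 pp4:1 pp5:2 pp6:1 pp7:1

Answer: 4 2 4 1 1 2 1 1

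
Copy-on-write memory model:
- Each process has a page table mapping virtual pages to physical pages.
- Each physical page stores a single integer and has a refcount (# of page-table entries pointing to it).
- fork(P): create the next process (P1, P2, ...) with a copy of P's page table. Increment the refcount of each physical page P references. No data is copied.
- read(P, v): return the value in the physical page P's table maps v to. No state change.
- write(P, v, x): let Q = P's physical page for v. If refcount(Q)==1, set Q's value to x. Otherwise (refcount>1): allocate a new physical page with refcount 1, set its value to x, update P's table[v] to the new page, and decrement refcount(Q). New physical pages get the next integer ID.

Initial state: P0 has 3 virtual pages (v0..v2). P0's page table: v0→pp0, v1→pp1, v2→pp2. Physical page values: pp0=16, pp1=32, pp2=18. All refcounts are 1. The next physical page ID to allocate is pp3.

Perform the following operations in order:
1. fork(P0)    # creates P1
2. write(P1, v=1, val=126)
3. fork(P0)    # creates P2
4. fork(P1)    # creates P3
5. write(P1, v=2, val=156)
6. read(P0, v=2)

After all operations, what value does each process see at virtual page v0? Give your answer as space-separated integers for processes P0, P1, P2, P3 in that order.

Answer: 16 16 16 16

Derivation:
Op 1: fork(P0) -> P1. 3 ppages; refcounts: pp0:2 pp1:2 pp2:2
Op 2: write(P1, v1, 126). refcount(pp1)=2>1 -> COPY to pp3. 4 ppages; refcounts: pp0:2 pp1:1 pp2:2 pp3:1
Op 3: fork(P0) -> P2. 4 ppages; refcounts: pp0:3 pp1:2 pp2:3 pp3:1
Op 4: fork(P1) -> P3. 4 ppages; refcounts: pp0:4 pp1:2 pp2:4 pp3:2
Op 5: write(P1, v2, 156). refcount(pp2)=4>1 -> COPY to pp4. 5 ppages; refcounts: pp0:4 pp1:2 pp2:3 pp3:2 pp4:1
Op 6: read(P0, v2) -> 18. No state change.
P0: v0 -> pp0 = 16
P1: v0 -> pp0 = 16
P2: v0 -> pp0 = 16
P3: v0 -> pp0 = 16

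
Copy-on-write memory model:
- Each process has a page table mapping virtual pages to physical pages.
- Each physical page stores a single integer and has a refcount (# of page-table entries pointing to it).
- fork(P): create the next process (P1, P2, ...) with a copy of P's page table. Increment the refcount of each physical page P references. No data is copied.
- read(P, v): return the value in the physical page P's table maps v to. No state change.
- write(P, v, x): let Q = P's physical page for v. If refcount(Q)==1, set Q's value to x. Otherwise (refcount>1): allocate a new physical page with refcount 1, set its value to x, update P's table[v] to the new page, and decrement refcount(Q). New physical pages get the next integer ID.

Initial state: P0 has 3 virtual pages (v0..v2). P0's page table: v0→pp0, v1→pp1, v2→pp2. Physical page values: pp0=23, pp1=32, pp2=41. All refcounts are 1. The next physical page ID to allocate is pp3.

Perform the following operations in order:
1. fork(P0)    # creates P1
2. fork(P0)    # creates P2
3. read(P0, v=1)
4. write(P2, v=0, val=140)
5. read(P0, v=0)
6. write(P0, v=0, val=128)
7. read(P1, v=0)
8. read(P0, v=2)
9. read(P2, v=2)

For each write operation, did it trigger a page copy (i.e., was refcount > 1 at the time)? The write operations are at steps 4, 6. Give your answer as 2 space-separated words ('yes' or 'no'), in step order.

Op 1: fork(P0) -> P1. 3 ppages; refcounts: pp0:2 pp1:2 pp2:2
Op 2: fork(P0) -> P2. 3 ppages; refcounts: pp0:3 pp1:3 pp2:3
Op 3: read(P0, v1) -> 32. No state change.
Op 4: write(P2, v0, 140). refcount(pp0)=3>1 -> COPY to pp3. 4 ppages; refcounts: pp0:2 pp1:3 pp2:3 pp3:1
Op 5: read(P0, v0) -> 23. No state change.
Op 6: write(P0, v0, 128). refcount(pp0)=2>1 -> COPY to pp4. 5 ppages; refcounts: pp0:1 pp1:3 pp2:3 pp3:1 pp4:1
Op 7: read(P1, v0) -> 23. No state change.
Op 8: read(P0, v2) -> 41. No state change.
Op 9: read(P2, v2) -> 41. No state change.

yes yes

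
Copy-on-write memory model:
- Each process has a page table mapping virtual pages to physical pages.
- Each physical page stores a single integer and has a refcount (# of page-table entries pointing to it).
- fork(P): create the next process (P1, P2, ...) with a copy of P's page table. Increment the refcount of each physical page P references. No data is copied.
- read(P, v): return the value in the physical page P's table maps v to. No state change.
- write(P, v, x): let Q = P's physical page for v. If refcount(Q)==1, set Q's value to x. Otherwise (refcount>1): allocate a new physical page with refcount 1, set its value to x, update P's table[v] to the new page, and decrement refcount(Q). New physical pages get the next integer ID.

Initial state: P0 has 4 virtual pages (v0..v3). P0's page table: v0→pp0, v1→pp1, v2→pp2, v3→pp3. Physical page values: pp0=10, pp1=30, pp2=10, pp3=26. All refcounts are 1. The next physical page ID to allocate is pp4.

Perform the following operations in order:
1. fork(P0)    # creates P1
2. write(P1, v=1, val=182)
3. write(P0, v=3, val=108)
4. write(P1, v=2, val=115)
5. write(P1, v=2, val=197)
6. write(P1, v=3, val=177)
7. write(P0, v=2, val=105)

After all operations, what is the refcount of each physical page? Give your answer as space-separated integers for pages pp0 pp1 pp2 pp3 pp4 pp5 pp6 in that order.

Op 1: fork(P0) -> P1. 4 ppages; refcounts: pp0:2 pp1:2 pp2:2 pp3:2
Op 2: write(P1, v1, 182). refcount(pp1)=2>1 -> COPY to pp4. 5 ppages; refcounts: pp0:2 pp1:1 pp2:2 pp3:2 pp4:1
Op 3: write(P0, v3, 108). refcount(pp3)=2>1 -> COPY to pp5. 6 ppages; refcounts: pp0:2 pp1:1 pp2:2 pp3:1 pp4:1 pp5:1
Op 4: write(P1, v2, 115). refcount(pp2)=2>1 -> COPY to pp6. 7 ppages; refcounts: pp0:2 pp1:1 pp2:1 pp3:1 pp4:1 pp5:1 pp6:1
Op 5: write(P1, v2, 197). refcount(pp6)=1 -> write in place. 7 ppages; refcounts: pp0:2 pp1:1 pp2:1 pp3:1 pp4:1 pp5:1 pp6:1
Op 6: write(P1, v3, 177). refcount(pp3)=1 -> write in place. 7 ppages; refcounts: pp0:2 pp1:1 pp2:1 pp3:1 pp4:1 pp5:1 pp6:1
Op 7: write(P0, v2, 105). refcount(pp2)=1 -> write in place. 7 ppages; refcounts: pp0:2 pp1:1 pp2:1 pp3:1 pp4:1 pp5:1 pp6:1

Answer: 2 1 1 1 1 1 1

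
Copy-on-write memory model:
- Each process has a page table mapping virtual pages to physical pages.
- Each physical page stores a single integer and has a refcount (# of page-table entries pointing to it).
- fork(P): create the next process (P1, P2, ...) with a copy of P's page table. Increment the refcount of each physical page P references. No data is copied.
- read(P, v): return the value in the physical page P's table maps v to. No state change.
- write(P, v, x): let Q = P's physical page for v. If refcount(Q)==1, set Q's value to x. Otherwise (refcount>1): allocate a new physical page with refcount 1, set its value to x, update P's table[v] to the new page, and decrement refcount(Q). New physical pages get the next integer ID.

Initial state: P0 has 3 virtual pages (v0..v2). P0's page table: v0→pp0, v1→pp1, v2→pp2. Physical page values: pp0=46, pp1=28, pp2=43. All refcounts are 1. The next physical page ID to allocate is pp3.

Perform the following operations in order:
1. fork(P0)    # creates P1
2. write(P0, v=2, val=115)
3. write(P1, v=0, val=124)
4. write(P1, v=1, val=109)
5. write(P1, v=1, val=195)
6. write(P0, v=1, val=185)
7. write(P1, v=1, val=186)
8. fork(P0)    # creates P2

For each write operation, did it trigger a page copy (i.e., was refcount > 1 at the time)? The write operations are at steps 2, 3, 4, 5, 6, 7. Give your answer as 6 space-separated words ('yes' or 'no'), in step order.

Op 1: fork(P0) -> P1. 3 ppages; refcounts: pp0:2 pp1:2 pp2:2
Op 2: write(P0, v2, 115). refcount(pp2)=2>1 -> COPY to pp3. 4 ppages; refcounts: pp0:2 pp1:2 pp2:1 pp3:1
Op 3: write(P1, v0, 124). refcount(pp0)=2>1 -> COPY to pp4. 5 ppages; refcounts: pp0:1 pp1:2 pp2:1 pp3:1 pp4:1
Op 4: write(P1, v1, 109). refcount(pp1)=2>1 -> COPY to pp5. 6 ppages; refcounts: pp0:1 pp1:1 pp2:1 pp3:1 pp4:1 pp5:1
Op 5: write(P1, v1, 195). refcount(pp5)=1 -> write in place. 6 ppages; refcounts: pp0:1 pp1:1 pp2:1 pp3:1 pp4:1 pp5:1
Op 6: write(P0, v1, 185). refcount(pp1)=1 -> write in place. 6 ppages; refcounts: pp0:1 pp1:1 pp2:1 pp3:1 pp4:1 pp5:1
Op 7: write(P1, v1, 186). refcount(pp5)=1 -> write in place. 6 ppages; refcounts: pp0:1 pp1:1 pp2:1 pp3:1 pp4:1 pp5:1
Op 8: fork(P0) -> P2. 6 ppages; refcounts: pp0:2 pp1:2 pp2:1 pp3:2 pp4:1 pp5:1

yes yes yes no no no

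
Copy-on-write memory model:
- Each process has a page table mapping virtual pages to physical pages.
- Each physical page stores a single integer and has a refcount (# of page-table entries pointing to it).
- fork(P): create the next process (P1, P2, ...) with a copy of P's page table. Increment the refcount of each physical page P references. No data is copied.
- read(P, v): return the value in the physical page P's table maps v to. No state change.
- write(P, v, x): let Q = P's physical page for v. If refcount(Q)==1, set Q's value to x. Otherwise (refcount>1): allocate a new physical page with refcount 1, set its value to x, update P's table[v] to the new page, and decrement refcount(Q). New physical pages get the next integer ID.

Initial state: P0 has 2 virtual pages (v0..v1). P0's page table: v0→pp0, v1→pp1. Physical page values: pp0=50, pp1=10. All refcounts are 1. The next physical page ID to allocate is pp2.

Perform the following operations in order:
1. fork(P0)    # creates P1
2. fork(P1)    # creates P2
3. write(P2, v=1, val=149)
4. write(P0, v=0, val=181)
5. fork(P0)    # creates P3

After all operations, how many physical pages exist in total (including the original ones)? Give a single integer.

Op 1: fork(P0) -> P1. 2 ppages; refcounts: pp0:2 pp1:2
Op 2: fork(P1) -> P2. 2 ppages; refcounts: pp0:3 pp1:3
Op 3: write(P2, v1, 149). refcount(pp1)=3>1 -> COPY to pp2. 3 ppages; refcounts: pp0:3 pp1:2 pp2:1
Op 4: write(P0, v0, 181). refcount(pp0)=3>1 -> COPY to pp3. 4 ppages; refcounts: pp0:2 pp1:2 pp2:1 pp3:1
Op 5: fork(P0) -> P3. 4 ppages; refcounts: pp0:2 pp1:3 pp2:1 pp3:2

Answer: 4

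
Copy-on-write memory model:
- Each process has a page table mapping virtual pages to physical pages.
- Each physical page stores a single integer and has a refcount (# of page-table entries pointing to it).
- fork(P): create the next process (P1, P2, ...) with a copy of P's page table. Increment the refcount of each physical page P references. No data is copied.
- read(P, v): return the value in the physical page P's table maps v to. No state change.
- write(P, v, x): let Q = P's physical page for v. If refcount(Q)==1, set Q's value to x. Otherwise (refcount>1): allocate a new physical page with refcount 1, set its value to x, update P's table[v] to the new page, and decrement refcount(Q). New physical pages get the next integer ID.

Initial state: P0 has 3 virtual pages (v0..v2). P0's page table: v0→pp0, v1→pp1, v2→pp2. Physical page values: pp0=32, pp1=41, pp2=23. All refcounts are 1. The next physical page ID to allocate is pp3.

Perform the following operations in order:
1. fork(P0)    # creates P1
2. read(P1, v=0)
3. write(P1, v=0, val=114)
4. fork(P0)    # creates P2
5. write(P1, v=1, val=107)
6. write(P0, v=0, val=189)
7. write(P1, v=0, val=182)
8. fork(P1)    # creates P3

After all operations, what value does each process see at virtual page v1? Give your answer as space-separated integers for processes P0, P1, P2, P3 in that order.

Answer: 41 107 41 107

Derivation:
Op 1: fork(P0) -> P1. 3 ppages; refcounts: pp0:2 pp1:2 pp2:2
Op 2: read(P1, v0) -> 32. No state change.
Op 3: write(P1, v0, 114). refcount(pp0)=2>1 -> COPY to pp3. 4 ppages; refcounts: pp0:1 pp1:2 pp2:2 pp3:1
Op 4: fork(P0) -> P2. 4 ppages; refcounts: pp0:2 pp1:3 pp2:3 pp3:1
Op 5: write(P1, v1, 107). refcount(pp1)=3>1 -> COPY to pp4. 5 ppages; refcounts: pp0:2 pp1:2 pp2:3 pp3:1 pp4:1
Op 6: write(P0, v0, 189). refcount(pp0)=2>1 -> COPY to pp5. 6 ppages; refcounts: pp0:1 pp1:2 pp2:3 pp3:1 pp4:1 pp5:1
Op 7: write(P1, v0, 182). refcount(pp3)=1 -> write in place. 6 ppages; refcounts: pp0:1 pp1:2 pp2:3 pp3:1 pp4:1 pp5:1
Op 8: fork(P1) -> P3. 6 ppages; refcounts: pp0:1 pp1:2 pp2:4 pp3:2 pp4:2 pp5:1
P0: v1 -> pp1 = 41
P1: v1 -> pp4 = 107
P2: v1 -> pp1 = 41
P3: v1 -> pp4 = 107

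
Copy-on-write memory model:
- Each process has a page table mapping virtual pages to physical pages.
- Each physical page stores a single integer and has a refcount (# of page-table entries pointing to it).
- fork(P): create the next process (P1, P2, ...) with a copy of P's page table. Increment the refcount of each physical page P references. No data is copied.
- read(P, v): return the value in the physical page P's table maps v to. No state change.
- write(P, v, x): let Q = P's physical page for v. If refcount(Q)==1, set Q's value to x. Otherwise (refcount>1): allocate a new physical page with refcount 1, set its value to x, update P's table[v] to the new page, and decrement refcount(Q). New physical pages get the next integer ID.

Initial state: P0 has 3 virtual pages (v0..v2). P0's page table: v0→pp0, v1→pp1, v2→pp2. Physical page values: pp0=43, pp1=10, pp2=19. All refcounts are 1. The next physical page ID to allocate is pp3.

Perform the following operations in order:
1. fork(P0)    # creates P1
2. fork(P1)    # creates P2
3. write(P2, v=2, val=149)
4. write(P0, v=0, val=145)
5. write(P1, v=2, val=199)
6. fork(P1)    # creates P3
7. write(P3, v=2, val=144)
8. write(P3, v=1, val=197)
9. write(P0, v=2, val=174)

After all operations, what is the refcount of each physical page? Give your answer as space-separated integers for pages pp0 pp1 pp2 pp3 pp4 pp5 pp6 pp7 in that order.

Op 1: fork(P0) -> P1. 3 ppages; refcounts: pp0:2 pp1:2 pp2:2
Op 2: fork(P1) -> P2. 3 ppages; refcounts: pp0:3 pp1:3 pp2:3
Op 3: write(P2, v2, 149). refcount(pp2)=3>1 -> COPY to pp3. 4 ppages; refcounts: pp0:3 pp1:3 pp2:2 pp3:1
Op 4: write(P0, v0, 145). refcount(pp0)=3>1 -> COPY to pp4. 5 ppages; refcounts: pp0:2 pp1:3 pp2:2 pp3:1 pp4:1
Op 5: write(P1, v2, 199). refcount(pp2)=2>1 -> COPY to pp5. 6 ppages; refcounts: pp0:2 pp1:3 pp2:1 pp3:1 pp4:1 pp5:1
Op 6: fork(P1) -> P3. 6 ppages; refcounts: pp0:3 pp1:4 pp2:1 pp3:1 pp4:1 pp5:2
Op 7: write(P3, v2, 144). refcount(pp5)=2>1 -> COPY to pp6. 7 ppages; refcounts: pp0:3 pp1:4 pp2:1 pp3:1 pp4:1 pp5:1 pp6:1
Op 8: write(P3, v1, 197). refcount(pp1)=4>1 -> COPY to pp7. 8 ppages; refcounts: pp0:3 pp1:3 pp2:1 pp3:1 pp4:1 pp5:1 pp6:1 pp7:1
Op 9: write(P0, v2, 174). refcount(pp2)=1 -> write in place. 8 ppages; refcounts: pp0:3 pp1:3 pp2:1 pp3:1 pp4:1 pp5:1 pp6:1 pp7:1

Answer: 3 3 1 1 1 1 1 1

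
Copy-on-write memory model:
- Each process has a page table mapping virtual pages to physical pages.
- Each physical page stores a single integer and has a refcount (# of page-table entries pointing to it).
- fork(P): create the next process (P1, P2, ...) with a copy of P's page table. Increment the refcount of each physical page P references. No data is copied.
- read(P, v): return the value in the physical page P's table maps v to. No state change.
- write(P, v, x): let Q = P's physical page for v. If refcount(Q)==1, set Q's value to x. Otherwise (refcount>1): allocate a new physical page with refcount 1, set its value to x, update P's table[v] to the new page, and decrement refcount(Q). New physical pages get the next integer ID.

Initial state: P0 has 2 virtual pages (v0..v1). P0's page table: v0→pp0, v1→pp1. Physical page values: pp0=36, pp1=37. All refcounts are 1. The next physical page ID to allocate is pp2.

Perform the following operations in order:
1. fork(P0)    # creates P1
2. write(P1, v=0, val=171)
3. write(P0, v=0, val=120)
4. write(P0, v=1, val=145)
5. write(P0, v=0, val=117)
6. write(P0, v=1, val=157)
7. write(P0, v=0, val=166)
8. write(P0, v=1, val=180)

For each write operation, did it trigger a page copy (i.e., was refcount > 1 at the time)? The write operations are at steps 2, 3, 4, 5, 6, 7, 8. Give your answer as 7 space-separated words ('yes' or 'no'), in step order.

Op 1: fork(P0) -> P1. 2 ppages; refcounts: pp0:2 pp1:2
Op 2: write(P1, v0, 171). refcount(pp0)=2>1 -> COPY to pp2. 3 ppages; refcounts: pp0:1 pp1:2 pp2:1
Op 3: write(P0, v0, 120). refcount(pp0)=1 -> write in place. 3 ppages; refcounts: pp0:1 pp1:2 pp2:1
Op 4: write(P0, v1, 145). refcount(pp1)=2>1 -> COPY to pp3. 4 ppages; refcounts: pp0:1 pp1:1 pp2:1 pp3:1
Op 5: write(P0, v0, 117). refcount(pp0)=1 -> write in place. 4 ppages; refcounts: pp0:1 pp1:1 pp2:1 pp3:1
Op 6: write(P0, v1, 157). refcount(pp3)=1 -> write in place. 4 ppages; refcounts: pp0:1 pp1:1 pp2:1 pp3:1
Op 7: write(P0, v0, 166). refcount(pp0)=1 -> write in place. 4 ppages; refcounts: pp0:1 pp1:1 pp2:1 pp3:1
Op 8: write(P0, v1, 180). refcount(pp3)=1 -> write in place. 4 ppages; refcounts: pp0:1 pp1:1 pp2:1 pp3:1

yes no yes no no no no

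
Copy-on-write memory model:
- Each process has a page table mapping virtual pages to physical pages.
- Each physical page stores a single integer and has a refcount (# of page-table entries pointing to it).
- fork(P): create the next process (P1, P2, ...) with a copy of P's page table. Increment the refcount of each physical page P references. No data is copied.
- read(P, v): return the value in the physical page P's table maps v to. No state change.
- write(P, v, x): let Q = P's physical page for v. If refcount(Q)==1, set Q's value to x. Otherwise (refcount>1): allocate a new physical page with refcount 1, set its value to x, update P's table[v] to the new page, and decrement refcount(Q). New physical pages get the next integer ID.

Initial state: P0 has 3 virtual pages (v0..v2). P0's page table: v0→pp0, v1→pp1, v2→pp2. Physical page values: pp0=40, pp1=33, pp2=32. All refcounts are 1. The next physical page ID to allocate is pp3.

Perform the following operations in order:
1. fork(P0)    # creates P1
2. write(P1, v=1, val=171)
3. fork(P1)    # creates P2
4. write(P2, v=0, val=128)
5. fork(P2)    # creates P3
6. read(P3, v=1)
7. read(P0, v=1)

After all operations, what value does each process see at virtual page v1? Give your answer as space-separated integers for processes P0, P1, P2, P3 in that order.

Answer: 33 171 171 171

Derivation:
Op 1: fork(P0) -> P1. 3 ppages; refcounts: pp0:2 pp1:2 pp2:2
Op 2: write(P1, v1, 171). refcount(pp1)=2>1 -> COPY to pp3. 4 ppages; refcounts: pp0:2 pp1:1 pp2:2 pp3:1
Op 3: fork(P1) -> P2. 4 ppages; refcounts: pp0:3 pp1:1 pp2:3 pp3:2
Op 4: write(P2, v0, 128). refcount(pp0)=3>1 -> COPY to pp4. 5 ppages; refcounts: pp0:2 pp1:1 pp2:3 pp3:2 pp4:1
Op 5: fork(P2) -> P3. 5 ppages; refcounts: pp0:2 pp1:1 pp2:4 pp3:3 pp4:2
Op 6: read(P3, v1) -> 171. No state change.
Op 7: read(P0, v1) -> 33. No state change.
P0: v1 -> pp1 = 33
P1: v1 -> pp3 = 171
P2: v1 -> pp3 = 171
P3: v1 -> pp3 = 171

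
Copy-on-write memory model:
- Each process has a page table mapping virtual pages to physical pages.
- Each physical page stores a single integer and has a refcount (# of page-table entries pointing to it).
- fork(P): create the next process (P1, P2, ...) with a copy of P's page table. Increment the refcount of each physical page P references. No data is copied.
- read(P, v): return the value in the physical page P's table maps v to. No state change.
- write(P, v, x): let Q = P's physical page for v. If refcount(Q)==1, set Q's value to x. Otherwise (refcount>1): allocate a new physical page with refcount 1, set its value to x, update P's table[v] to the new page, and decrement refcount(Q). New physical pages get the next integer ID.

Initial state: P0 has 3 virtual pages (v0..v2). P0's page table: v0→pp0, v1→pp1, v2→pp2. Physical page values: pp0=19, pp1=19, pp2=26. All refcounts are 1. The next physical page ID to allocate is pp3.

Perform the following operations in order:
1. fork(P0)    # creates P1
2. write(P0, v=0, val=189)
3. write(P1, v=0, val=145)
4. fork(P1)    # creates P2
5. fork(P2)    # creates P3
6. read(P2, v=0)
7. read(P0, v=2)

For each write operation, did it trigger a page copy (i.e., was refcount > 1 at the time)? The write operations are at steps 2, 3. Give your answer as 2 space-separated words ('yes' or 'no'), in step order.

Op 1: fork(P0) -> P1. 3 ppages; refcounts: pp0:2 pp1:2 pp2:2
Op 2: write(P0, v0, 189). refcount(pp0)=2>1 -> COPY to pp3. 4 ppages; refcounts: pp0:1 pp1:2 pp2:2 pp3:1
Op 3: write(P1, v0, 145). refcount(pp0)=1 -> write in place. 4 ppages; refcounts: pp0:1 pp1:2 pp2:2 pp3:1
Op 4: fork(P1) -> P2. 4 ppages; refcounts: pp0:2 pp1:3 pp2:3 pp3:1
Op 5: fork(P2) -> P3. 4 ppages; refcounts: pp0:3 pp1:4 pp2:4 pp3:1
Op 6: read(P2, v0) -> 145. No state change.
Op 7: read(P0, v2) -> 26. No state change.

yes no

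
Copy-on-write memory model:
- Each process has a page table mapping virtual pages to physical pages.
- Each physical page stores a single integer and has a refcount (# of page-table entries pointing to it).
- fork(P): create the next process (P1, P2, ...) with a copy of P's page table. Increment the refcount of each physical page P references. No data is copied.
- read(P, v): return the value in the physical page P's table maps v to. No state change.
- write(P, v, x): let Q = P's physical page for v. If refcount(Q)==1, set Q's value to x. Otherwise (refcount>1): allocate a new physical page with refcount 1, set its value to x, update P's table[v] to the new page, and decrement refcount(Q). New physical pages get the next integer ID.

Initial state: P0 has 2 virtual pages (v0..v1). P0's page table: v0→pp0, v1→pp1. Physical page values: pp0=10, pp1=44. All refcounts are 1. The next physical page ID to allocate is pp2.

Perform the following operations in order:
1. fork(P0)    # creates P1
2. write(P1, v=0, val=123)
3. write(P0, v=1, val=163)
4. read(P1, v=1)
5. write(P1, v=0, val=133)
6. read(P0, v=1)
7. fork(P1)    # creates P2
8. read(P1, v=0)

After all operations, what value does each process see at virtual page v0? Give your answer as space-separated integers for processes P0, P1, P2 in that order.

Op 1: fork(P0) -> P1. 2 ppages; refcounts: pp0:2 pp1:2
Op 2: write(P1, v0, 123). refcount(pp0)=2>1 -> COPY to pp2. 3 ppages; refcounts: pp0:1 pp1:2 pp2:1
Op 3: write(P0, v1, 163). refcount(pp1)=2>1 -> COPY to pp3. 4 ppages; refcounts: pp0:1 pp1:1 pp2:1 pp3:1
Op 4: read(P1, v1) -> 44. No state change.
Op 5: write(P1, v0, 133). refcount(pp2)=1 -> write in place. 4 ppages; refcounts: pp0:1 pp1:1 pp2:1 pp3:1
Op 6: read(P0, v1) -> 163. No state change.
Op 7: fork(P1) -> P2. 4 ppages; refcounts: pp0:1 pp1:2 pp2:2 pp3:1
Op 8: read(P1, v0) -> 133. No state change.
P0: v0 -> pp0 = 10
P1: v0 -> pp2 = 133
P2: v0 -> pp2 = 133

Answer: 10 133 133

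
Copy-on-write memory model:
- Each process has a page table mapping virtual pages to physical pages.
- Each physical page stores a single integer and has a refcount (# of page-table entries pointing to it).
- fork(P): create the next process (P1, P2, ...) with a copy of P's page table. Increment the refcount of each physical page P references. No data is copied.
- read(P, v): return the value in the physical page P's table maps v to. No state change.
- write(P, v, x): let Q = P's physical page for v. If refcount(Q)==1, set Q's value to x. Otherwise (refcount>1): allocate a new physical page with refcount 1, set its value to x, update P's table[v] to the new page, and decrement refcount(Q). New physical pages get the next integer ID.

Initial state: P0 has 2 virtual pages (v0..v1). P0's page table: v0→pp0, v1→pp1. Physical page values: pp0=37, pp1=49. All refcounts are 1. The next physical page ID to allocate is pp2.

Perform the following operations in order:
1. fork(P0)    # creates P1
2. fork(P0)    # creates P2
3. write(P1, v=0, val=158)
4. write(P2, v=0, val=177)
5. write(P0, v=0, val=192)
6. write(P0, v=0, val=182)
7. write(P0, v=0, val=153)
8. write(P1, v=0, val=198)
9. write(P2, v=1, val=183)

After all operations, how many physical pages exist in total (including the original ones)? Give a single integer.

Answer: 5

Derivation:
Op 1: fork(P0) -> P1. 2 ppages; refcounts: pp0:2 pp1:2
Op 2: fork(P0) -> P2. 2 ppages; refcounts: pp0:3 pp1:3
Op 3: write(P1, v0, 158). refcount(pp0)=3>1 -> COPY to pp2. 3 ppages; refcounts: pp0:2 pp1:3 pp2:1
Op 4: write(P2, v0, 177). refcount(pp0)=2>1 -> COPY to pp3. 4 ppages; refcounts: pp0:1 pp1:3 pp2:1 pp3:1
Op 5: write(P0, v0, 192). refcount(pp0)=1 -> write in place. 4 ppages; refcounts: pp0:1 pp1:3 pp2:1 pp3:1
Op 6: write(P0, v0, 182). refcount(pp0)=1 -> write in place. 4 ppages; refcounts: pp0:1 pp1:3 pp2:1 pp3:1
Op 7: write(P0, v0, 153). refcount(pp0)=1 -> write in place. 4 ppages; refcounts: pp0:1 pp1:3 pp2:1 pp3:1
Op 8: write(P1, v0, 198). refcount(pp2)=1 -> write in place. 4 ppages; refcounts: pp0:1 pp1:3 pp2:1 pp3:1
Op 9: write(P2, v1, 183). refcount(pp1)=3>1 -> COPY to pp4. 5 ppages; refcounts: pp0:1 pp1:2 pp2:1 pp3:1 pp4:1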